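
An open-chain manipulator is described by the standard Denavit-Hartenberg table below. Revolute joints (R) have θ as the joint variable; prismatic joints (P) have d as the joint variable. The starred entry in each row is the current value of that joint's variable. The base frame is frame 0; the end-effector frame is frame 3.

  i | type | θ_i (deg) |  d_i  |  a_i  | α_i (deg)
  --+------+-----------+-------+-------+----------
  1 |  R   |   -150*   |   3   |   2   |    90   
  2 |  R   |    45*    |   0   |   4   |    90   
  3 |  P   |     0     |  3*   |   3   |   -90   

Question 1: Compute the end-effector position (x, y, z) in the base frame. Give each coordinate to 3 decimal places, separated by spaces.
after link 1: o_1 = (-1.7321, -1.0000, 3.0000)
after link 2: o_2 = (-4.1815, -2.4142, 5.8284)
after link 3: o_3 = (-7.8558, -4.5355, 5.8284)

-7.856 -4.536 5.828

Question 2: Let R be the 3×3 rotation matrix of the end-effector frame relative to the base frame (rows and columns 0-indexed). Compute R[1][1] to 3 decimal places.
0.354

End-effector y-axis (col 1 of R) = (0.6124,0.3536,0.7071)
R[1][1] = 0.3536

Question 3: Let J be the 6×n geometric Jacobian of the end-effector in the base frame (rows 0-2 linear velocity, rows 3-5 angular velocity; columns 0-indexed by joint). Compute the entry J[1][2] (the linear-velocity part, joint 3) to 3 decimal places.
-0.354

prismatic axis z_2 = (-0.6124,-0.3536,-0.7071)
J_v[:, 2] = z_2; J_ω[:, 2] = (0,0,0)
entry J[1][2] = -0.3536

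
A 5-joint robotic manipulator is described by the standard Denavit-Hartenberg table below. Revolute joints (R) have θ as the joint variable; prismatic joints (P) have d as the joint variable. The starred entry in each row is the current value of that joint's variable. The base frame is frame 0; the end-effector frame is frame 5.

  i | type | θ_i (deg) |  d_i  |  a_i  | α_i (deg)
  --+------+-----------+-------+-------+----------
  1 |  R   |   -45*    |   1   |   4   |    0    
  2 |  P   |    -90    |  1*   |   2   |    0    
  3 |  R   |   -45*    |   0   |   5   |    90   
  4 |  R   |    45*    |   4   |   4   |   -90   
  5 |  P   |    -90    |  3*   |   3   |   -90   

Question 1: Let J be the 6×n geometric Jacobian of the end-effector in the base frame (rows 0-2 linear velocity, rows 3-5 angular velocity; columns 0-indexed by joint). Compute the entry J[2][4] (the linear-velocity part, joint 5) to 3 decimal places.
prismatic axis z_4 = (0.7071,0.0000,0.7071)
J_v[:, 4] = z_4; J_ω[:, 4] = (0,0,0)
entry J[2][4] = 0.7071

0.707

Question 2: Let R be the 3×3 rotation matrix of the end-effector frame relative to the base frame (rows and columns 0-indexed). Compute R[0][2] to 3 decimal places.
-0.707

End-effector z-axis (col 2 of R) = (-0.7071,-0.0000,0.7071)
R[0][2] = -0.7071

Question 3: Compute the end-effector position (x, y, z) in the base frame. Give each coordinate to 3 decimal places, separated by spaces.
-4.293 2.757 6.950

after link 1: o_1 = (2.8284, -2.8284, 1.0000)
after link 2: o_2 = (1.4142, -4.2426, 2.0000)
after link 3: o_3 = (-3.5858, -4.2426, 2.0000)
after link 4: o_4 = (-6.4142, -0.2426, 4.8284)
after link 5: o_5 = (-4.2929, 2.7574, 6.9497)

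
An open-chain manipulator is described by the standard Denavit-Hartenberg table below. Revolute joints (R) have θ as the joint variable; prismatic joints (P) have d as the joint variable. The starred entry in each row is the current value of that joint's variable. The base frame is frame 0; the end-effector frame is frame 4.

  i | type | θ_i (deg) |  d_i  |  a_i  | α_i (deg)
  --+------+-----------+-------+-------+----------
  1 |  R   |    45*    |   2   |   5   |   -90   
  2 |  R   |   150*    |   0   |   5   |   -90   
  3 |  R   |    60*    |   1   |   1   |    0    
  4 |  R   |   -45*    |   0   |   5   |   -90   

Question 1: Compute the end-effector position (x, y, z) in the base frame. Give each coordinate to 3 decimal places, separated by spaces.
after link 1: o_1 = (3.5355, 3.5355, 2.0000)
after link 2: o_2 = (0.4737, 0.4737, -0.5000)
after link 3: o_3 = (0.4263, -0.7984, 0.1160)
after link 4: o_4 = (-1.6162, -4.6710, -2.2988)

-1.616 -4.671 -2.299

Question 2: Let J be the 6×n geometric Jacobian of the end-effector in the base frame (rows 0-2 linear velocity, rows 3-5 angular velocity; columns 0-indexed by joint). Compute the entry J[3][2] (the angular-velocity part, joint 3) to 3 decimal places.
axis z_2 = (-0.3536,-0.3536,0.8660); lever o_n−o_2 = (-2.0898,-5.1447,-1.7988)
cross product → J_v[:, 2] = (5.0914,-2.4458,1.0801)
J_ω[:, 2] = z_2
entry J[3][2] = -0.3536

-0.354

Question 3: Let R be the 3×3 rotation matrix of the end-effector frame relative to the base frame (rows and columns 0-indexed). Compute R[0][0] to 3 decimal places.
End-effector x-axis (col 0 of R) = (-0.4085,-0.7745,-0.4830)
R[0][0] = -0.4085

-0.408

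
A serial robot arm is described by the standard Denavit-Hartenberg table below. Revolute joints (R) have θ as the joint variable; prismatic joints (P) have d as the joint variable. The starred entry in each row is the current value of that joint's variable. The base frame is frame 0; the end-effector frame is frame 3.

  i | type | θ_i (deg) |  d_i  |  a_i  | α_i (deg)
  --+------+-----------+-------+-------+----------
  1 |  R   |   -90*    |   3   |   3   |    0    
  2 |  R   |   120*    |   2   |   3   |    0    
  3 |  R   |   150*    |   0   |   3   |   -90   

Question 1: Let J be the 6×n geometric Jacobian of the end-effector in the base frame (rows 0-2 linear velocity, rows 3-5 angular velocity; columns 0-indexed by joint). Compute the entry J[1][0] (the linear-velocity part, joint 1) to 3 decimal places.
axis z_0 = ẑ; lever o_n−o_0 = (-0.4019,-1.5000,5.0000)
cross product → J_v[:, 0] = (1.5000,-0.4019,0.0000)
J_ω[:, 0] = z_0
entry J[1][0] = -0.4019

-0.402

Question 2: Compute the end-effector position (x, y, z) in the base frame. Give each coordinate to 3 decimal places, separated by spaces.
after link 1: o_1 = (0.0000, -3.0000, 3.0000)
after link 2: o_2 = (2.5981, -1.5000, 5.0000)
after link 3: o_3 = (-0.4019, -1.5000, 5.0000)

-0.402 -1.500 5.000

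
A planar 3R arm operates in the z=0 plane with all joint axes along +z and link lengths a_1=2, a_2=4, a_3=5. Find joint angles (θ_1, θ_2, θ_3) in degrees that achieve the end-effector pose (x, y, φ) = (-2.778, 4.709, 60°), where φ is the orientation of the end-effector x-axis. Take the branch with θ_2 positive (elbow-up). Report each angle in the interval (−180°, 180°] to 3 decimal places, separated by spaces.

wrist centre = target − a_3·(cos φ, sin φ) = (-5.2780, 0.3789)
cos θ_2 = (28.0008−2²−4²)/(2·2·4) = 0.5001; θ_2 = 59.9966° (elbow-up)
β = atan2(0.3789,-5.2780) = 175.8942°; ψ = atan2(3.4640,4.0002) = 40.8909°
θ_1 = β − ψ = 135.0032°
θ_3 = φ − θ_1 − θ_2 = -134.9998° (wrapped to (-180°,180°])

135.003 59.997 -135.000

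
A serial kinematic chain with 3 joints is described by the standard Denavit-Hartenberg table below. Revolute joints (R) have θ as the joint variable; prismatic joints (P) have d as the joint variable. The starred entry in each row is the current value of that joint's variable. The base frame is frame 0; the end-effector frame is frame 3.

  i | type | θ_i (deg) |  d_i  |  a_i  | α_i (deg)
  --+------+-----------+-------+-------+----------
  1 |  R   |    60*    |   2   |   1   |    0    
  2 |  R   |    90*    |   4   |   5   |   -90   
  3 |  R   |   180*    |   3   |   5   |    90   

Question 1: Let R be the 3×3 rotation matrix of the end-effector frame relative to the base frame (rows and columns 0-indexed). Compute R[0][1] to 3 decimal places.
End-effector y-axis (col 1 of R) = (-0.5000,-0.8660,0.0000)
R[0][1] = -0.5000

-0.500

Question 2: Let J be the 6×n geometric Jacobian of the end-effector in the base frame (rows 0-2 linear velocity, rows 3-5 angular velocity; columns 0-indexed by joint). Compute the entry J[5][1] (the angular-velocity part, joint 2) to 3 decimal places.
1.000

axis z_1 = (0.0000,0.0000,1.0000); lever o_n−o_1 = (-1.5000,-2.5981,4.0000)
cross product → J_v[:, 1] = (2.5981,-1.5000,0.0000)
J_ω[:, 1] = z_1
entry J[5][1] = 1.0000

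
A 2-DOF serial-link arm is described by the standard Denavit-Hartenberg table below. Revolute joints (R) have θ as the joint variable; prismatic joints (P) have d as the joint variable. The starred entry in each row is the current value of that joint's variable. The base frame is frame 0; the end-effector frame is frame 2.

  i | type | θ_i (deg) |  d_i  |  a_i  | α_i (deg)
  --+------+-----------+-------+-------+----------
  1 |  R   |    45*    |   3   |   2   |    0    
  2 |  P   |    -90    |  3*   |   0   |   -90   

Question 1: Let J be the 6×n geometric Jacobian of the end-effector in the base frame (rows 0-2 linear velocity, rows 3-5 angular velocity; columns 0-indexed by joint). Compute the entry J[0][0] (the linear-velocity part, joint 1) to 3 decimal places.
axis z_0 = ẑ; lever o_n−o_0 = (1.4142,1.4142,6.0000)
cross product → J_v[:, 0] = (-1.4142,1.4142,0.0000)
J_ω[:, 0] = z_0
entry J[0][0] = -1.4142

-1.414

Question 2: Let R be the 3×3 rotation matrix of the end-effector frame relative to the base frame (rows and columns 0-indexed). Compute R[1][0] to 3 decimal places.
End-effector x-axis (col 0 of R) = (0.7071,-0.7071,0.0000)
R[1][0] = -0.7071

-0.707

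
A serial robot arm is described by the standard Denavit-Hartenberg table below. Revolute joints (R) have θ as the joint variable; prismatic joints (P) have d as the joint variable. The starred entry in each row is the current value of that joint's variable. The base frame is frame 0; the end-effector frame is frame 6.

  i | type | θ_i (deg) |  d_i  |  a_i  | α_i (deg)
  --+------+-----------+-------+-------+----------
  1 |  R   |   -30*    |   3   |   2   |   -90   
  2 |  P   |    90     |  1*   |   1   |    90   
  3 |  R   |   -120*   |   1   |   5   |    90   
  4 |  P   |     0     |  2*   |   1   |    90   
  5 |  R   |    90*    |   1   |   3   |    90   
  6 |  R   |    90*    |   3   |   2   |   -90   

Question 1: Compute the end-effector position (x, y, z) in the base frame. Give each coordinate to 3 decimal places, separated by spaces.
-2.147 -3.719 10.830

after link 1: o_1 = (1.7321, -1.0000, 3.0000)
after link 2: o_2 = (2.2321, -0.1340, 2.0000)
after link 3: o_3 = (0.9330, -4.3840, 4.5000)
after link 4: o_4 = (1.0000, -4.2679, 6.7321)
after link 5: o_5 = (0.8840, -2.4689, 9.3301)
after link 6: o_6 = (-2.1471, -3.7189, 10.8301)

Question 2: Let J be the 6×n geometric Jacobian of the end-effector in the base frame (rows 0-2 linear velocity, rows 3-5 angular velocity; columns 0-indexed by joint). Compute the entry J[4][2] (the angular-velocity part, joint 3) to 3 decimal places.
-0.500

axis z_2 = (0.8660,-0.5000,0.0000); lever o_n−o_2 = (-4.3792,-3.5849,8.8301)
cross product → J_v[:, 2] = (-4.4151,-7.6471,-5.2942)
J_ω[:, 2] = z_2
entry J[4][2] = -0.5000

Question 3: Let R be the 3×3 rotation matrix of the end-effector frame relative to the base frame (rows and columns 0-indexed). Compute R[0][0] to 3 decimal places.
End-effector x-axis (col 0 of R) = (-0.8660,0.5000,0.0000)
R[0][0] = -0.8660

-0.866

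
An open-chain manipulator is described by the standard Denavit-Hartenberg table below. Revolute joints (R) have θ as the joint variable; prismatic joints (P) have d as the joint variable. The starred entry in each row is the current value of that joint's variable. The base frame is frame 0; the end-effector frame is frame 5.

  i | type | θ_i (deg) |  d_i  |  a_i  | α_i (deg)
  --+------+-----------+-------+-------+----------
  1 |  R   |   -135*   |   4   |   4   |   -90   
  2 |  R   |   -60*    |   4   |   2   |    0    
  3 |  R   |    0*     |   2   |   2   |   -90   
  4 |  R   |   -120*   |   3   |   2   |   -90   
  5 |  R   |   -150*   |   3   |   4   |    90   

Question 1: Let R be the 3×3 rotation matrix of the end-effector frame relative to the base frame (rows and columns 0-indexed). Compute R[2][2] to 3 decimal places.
End-effector z-axis (col 2 of R) = (0.1358,0.7481,0.6495)
R[2][2] = 0.6495

0.650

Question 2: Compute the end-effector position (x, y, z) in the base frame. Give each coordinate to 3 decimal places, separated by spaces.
-4.075 -12.889 7.848

after link 1: o_1 = (-2.8284, -2.8284, 4.0000)
after link 2: o_2 = (-0.7071, -6.3640, 5.7321)
after link 3: o_3 = (0.0000, -8.4853, 7.4641)
after link 4: o_4 = (-0.2588, -11.1936, 5.0981)
after link 5: o_5 = (-4.0752, -12.8886, 7.8481)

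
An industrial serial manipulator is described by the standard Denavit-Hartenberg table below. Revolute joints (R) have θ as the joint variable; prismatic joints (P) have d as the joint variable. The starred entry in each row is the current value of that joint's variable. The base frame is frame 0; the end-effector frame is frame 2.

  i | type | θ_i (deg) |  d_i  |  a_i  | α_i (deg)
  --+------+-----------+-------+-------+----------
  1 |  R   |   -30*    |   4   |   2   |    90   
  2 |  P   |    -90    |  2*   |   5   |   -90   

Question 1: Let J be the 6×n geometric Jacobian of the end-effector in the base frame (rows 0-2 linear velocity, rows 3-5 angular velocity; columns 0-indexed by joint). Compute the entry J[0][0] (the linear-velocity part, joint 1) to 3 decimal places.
axis z_0 = ẑ; lever o_n−o_0 = (0.7321,-2.7321,-1.0000)
cross product → J_v[:, 0] = (2.7321,0.7321,-0.0000)
J_ω[:, 0] = z_0
entry J[0][0] = 2.7321

2.732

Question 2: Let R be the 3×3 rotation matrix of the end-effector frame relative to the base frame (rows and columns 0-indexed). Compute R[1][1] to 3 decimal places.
End-effector y-axis (col 1 of R) = (0.5000,0.8660,-0.0000)
R[1][1] = 0.8660

0.866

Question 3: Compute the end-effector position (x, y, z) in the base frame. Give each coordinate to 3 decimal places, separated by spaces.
after link 1: o_1 = (1.7321, -1.0000, 4.0000)
after link 2: o_2 = (0.7321, -2.7321, -1.0000)

0.732 -2.732 -1.000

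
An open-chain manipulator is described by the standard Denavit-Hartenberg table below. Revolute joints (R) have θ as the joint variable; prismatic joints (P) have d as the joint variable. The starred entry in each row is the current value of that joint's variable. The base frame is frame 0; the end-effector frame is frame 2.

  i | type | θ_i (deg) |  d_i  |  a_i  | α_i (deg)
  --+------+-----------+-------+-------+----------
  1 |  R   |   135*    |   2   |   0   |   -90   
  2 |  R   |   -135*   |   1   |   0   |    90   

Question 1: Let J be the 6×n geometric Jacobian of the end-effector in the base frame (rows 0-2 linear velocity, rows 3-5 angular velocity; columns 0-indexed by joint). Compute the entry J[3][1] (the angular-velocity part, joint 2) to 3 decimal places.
axis z_1 = (-0.7071,-0.7071,0.0000); lever o_n−o_1 = (-0.7071,-0.7071,0.0000)
cross product → J_v[:, 1] = (0.0000,-0.0000,0.0000)
J_ω[:, 1] = z_1
entry J[3][1] = -0.7071

-0.707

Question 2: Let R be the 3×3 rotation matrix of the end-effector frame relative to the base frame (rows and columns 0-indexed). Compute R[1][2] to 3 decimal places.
End-effector z-axis (col 2 of R) = (0.5000,-0.5000,-0.7071)
R[1][2] = -0.5000

-0.500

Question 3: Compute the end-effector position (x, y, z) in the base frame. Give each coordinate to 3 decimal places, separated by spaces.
after link 1: o_1 = (0.0000, 0.0000, 2.0000)
after link 2: o_2 = (-0.7071, -0.7071, 2.0000)

-0.707 -0.707 2.000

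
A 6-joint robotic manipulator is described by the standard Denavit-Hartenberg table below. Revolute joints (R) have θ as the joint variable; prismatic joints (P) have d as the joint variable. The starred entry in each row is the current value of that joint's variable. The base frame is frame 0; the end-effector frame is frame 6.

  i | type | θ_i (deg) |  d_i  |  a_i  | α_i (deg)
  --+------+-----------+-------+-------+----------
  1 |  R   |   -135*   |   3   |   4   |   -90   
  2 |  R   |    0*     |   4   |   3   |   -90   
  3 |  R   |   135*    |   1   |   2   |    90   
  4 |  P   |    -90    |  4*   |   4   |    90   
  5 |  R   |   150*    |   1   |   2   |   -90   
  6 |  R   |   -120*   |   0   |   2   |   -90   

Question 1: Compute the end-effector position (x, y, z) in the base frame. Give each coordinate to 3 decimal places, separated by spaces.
-6.621 -8.510 5.134

after link 1: o_1 = (-2.8284, -2.8284, 3.0000)
after link 2: o_2 = (-2.1213, -7.7782, 3.0000)
after link 3: o_3 = (-2.1213, -5.7782, 2.0000)
after link 4: o_4 = (-6.1213, -5.7782, 6.0000)
after link 5: o_5 = (-7.1213, -6.7782, 4.2679)
after link 6: o_6 = (-6.6213, -8.5102, 5.1340)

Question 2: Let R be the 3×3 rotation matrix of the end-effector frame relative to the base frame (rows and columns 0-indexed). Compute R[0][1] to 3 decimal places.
-0.866

End-effector y-axis (col 1 of R) = (-0.8660,-0.0000,0.5000)
R[0][1] = -0.8660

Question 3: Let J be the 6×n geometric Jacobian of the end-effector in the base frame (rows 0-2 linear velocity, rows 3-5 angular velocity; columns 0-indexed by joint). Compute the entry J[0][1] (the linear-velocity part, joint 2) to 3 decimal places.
axis z_1 = (0.7071,-0.7071,0.0000); lever o_n−o_1 = (-3.7929,-5.6818,2.1340)
cross product → J_v[:, 1] = (-1.5089,-1.5089,-6.6996)
J_ω[:, 1] = z_1
entry J[0][1] = -1.5089

-1.509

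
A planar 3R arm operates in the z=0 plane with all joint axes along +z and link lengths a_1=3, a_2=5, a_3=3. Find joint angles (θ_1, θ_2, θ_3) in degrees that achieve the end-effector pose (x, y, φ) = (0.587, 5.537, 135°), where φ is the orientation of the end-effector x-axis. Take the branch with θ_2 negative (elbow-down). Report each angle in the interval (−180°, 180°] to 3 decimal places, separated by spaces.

134.998 -119.996 119.998

wrist centre = target − a_3·(cos φ, sin φ) = (2.7083, 3.4157)
cos θ_2 = (19.0019−3²−5²)/(2·3·5) = -0.4999; θ_2 = -119.9959° (elbow-down)
β = atan2(3.4157,2.7083) = 51.5888°; ψ = atan2(-4.3303,0.5003) = -83.4094°
θ_1 = β − ψ = 134.9982°
θ_3 = φ − θ_1 − θ_2 = 119.9976° (wrapped to (-180°,180°])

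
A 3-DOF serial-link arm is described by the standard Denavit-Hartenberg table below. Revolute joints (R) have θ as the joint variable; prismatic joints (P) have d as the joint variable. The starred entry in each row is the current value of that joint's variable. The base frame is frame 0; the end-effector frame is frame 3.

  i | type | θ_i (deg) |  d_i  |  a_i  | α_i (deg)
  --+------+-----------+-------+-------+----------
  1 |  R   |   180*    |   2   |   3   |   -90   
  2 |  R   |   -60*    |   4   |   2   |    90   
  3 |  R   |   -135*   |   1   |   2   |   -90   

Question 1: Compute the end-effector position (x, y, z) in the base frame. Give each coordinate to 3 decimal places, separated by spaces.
after link 1: o_1 = (-3.0000, 0.0000, 2.0000)
after link 2: o_2 = (-4.0000, -4.0000, 3.7321)
after link 3: o_3 = (-2.4269, -2.5858, 3.0073)

-2.427 -2.586 3.007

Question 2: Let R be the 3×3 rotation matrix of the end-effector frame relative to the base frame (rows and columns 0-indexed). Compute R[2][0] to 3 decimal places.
-0.612

End-effector x-axis (col 0 of R) = (0.3536,0.7071,-0.6124)
R[2][0] = -0.6124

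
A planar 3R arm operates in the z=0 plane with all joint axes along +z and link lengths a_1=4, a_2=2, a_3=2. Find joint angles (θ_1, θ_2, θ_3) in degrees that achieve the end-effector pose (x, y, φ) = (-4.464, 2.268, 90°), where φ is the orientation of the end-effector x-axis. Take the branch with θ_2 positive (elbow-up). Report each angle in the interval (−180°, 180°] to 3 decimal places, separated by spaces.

wrist centre = target − a_3·(cos φ, sin φ) = (-4.4640, 0.2680)
cos θ_2 = (19.9991−4²−2²)/(2·4·2) = -0.0001; θ_2 = 90.0032° (elbow-up)
β = atan2(0.2680,-4.4640) = 176.5643°; ψ = atan2(2.0000,3.9999) = 26.5657°
θ_1 = β − ψ = 149.9986°
θ_3 = φ − θ_1 − θ_2 = -150.0018° (wrapped to (-180°,180°])

149.999 90.003 -150.002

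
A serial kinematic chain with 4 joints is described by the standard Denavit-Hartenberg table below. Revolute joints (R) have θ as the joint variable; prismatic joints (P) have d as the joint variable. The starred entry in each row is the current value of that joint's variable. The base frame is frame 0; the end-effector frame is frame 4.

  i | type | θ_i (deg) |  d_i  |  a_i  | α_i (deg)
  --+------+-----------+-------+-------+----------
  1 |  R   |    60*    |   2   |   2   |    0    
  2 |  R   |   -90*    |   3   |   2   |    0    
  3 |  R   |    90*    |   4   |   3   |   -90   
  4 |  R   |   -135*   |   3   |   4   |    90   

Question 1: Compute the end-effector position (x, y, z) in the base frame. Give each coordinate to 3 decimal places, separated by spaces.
0.220 2.381 11.828

after link 1: o_1 = (1.0000, 1.7321, 2.0000)
after link 2: o_2 = (2.7321, 0.7321, 5.0000)
after link 3: o_3 = (4.2321, 3.3301, 9.0000)
after link 4: o_4 = (0.2198, 2.3806, 11.8284)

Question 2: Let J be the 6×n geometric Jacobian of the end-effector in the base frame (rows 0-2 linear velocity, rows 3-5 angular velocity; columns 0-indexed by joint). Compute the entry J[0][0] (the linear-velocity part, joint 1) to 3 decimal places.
axis z_0 = ẑ; lever o_n−o_0 = (0.2198,2.3806,11.8284)
cross product → J_v[:, 0] = (-2.3806,0.2198,0.0000)
J_ω[:, 0] = z_0
entry J[0][0] = -2.3806

-2.381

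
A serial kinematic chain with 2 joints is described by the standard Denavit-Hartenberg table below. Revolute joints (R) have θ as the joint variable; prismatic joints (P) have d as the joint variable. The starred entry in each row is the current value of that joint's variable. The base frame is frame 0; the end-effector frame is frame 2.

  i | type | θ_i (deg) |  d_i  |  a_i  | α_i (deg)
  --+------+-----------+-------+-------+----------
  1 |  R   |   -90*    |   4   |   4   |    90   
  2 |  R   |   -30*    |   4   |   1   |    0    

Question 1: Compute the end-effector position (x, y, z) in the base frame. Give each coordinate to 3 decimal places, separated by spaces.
after link 1: o_1 = (0.0000, -4.0000, 4.0000)
after link 2: o_2 = (-4.0000, -4.8660, 3.5000)

-4.000 -4.866 3.500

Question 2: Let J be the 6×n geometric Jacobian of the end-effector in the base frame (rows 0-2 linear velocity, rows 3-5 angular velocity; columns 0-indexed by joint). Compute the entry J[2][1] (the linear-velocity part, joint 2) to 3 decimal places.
axis z_1 = (-1.0000,-0.0000,0.0000); lever o_n−o_1 = (-4.0000,-0.8660,-0.5000)
cross product → J_v[:, 1] = (0.0000,-0.5000,0.8660)
J_ω[:, 1] = z_1
entry J[2][1] = 0.8660

0.866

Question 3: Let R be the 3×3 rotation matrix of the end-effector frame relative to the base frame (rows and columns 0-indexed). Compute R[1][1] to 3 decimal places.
End-effector y-axis (col 1 of R) = (0.0000,-0.5000,0.8660)
R[1][1] = -0.5000

-0.500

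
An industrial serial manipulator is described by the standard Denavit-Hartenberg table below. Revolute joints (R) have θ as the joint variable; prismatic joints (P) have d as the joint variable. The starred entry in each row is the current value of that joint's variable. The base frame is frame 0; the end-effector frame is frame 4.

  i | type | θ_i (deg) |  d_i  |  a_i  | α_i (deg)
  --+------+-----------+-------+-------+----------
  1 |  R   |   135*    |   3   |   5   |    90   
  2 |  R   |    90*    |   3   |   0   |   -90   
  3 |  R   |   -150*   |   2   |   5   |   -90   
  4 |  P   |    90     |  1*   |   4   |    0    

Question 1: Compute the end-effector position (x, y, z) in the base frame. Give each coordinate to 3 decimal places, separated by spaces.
after link 1: o_1 = (-3.5355, 3.5355, 3.0000)
after link 2: o_2 = (-1.4142, 5.6569, 3.0000)
after link 3: o_3 = (1.7678, 6.0104, -1.3301)
after link 4: o_4 = (-0.4483, 9.4512, -0.8301)

-0.448 9.451 -0.830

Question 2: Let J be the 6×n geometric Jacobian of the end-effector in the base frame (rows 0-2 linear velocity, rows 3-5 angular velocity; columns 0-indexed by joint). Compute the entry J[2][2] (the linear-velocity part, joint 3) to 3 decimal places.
axis z_2 = (0.7071,-0.7071,0.0000); lever o_n−o_2 = (0.9659,3.7944,-3.8301)
cross product → J_v[:, 2] = (2.7083,2.7083,3.3660)
J_ω[:, 2] = z_2
entry J[2][2] = 3.3660

3.366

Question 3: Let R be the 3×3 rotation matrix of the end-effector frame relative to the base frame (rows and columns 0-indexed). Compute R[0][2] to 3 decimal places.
End-effector z-axis (col 2 of R) = (0.6124,0.6124,0.5000)
R[0][2] = 0.6124

0.612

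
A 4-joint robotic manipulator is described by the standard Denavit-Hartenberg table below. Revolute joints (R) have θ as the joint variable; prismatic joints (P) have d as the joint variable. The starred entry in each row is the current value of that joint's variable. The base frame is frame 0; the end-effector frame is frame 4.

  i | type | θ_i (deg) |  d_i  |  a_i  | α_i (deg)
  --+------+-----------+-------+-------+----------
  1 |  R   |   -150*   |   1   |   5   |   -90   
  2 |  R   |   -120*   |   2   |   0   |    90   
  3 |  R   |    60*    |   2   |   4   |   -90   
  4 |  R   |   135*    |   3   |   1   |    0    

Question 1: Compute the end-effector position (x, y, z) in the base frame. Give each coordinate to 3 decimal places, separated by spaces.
after link 1: o_1 = (-4.3301, -2.5000, 1.0000)
after link 2: o_2 = (-3.3301, -4.2321, 1.0000)
after link 3: o_3 = (0.7679, -5.8660, 1.7321)
after link 4: o_4 = (-0.5967, -7.6788, -0.4706)

-0.597 -7.679 -0.471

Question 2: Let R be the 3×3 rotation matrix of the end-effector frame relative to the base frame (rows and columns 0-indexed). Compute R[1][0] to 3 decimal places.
End-effector x-axis (col 0 of R) = (-0.9896,0.1358,0.0474)
R[1][0] = 0.1358

0.136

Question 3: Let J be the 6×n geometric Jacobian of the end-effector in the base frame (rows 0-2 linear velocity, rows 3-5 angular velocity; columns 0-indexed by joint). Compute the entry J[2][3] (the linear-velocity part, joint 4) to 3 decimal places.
axis z_3 = (-0.1250,-0.6495,-0.7500); lever o_n−o_3 = (-1.3646,-1.8128,-2.2026)
cross product → J_v[:, 3] = (0.0711,0.7481,-0.6597)
J_ω[:, 3] = z_3
entry J[2][3] = -0.6597

-0.660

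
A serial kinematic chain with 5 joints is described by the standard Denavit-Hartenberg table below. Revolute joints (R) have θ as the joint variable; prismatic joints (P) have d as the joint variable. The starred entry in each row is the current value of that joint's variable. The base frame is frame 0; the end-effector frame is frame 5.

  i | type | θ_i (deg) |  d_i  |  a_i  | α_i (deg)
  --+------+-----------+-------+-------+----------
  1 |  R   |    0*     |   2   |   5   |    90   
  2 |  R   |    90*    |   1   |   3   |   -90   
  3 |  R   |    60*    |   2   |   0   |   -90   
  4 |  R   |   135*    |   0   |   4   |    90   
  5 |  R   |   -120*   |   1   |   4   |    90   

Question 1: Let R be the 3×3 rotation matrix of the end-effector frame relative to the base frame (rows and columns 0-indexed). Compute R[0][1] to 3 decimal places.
End-effector y-axis (col 1 of R) = (0.7071,0.6124,0.3536)
R[0][1] = 0.7071

0.707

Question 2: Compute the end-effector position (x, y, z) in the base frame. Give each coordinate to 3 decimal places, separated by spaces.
5.121 -3.344 7.646

after link 1: o_1 = (5.0000, 0.0000, 2.0000)
after link 2: o_2 = (5.0000, -1.0000, 5.0000)
after link 3: o_3 = (3.0000, -1.0000, 5.0000)
after link 4: o_4 = (5.8284, -3.4495, 3.5858)
after link 5: o_5 = (5.1213, -3.3444, 7.6464)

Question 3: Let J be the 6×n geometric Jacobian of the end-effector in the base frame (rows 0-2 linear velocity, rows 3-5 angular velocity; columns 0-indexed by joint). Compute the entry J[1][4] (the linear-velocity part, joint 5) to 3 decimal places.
axis z_4 = (0.7071,0.6124,0.3536); lever o_n−o_4 = (-0.7071,0.1051,4.0607)
cross product → J_v[:, 4] = (2.4495,-3.1213,0.5073)
J_ω[:, 4] = z_4
entry J[1][4] = -3.1213

-3.121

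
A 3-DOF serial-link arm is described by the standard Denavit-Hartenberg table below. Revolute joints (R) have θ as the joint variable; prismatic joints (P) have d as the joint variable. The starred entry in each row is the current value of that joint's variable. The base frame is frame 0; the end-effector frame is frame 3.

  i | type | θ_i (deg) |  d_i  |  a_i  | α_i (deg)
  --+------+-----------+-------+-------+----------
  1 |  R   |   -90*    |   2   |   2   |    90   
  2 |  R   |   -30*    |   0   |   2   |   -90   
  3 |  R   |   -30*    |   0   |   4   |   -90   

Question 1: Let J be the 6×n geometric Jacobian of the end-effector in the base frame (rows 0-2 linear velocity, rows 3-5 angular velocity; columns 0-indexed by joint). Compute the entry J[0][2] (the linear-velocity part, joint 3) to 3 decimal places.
axis z_2 = (0.0000,-0.5000,0.8660); lever o_n−o_2 = (-2.0000,-3.0000,-1.7321)
cross product → J_v[:, 2] = (3.4641,-1.7321,-1.0000)
J_ω[:, 2] = z_2
entry J[0][2] = 3.4641

3.464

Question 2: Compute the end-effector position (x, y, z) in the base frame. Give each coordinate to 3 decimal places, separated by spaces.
-2.000 -6.732 -0.732

after link 1: o_1 = (0.0000, -2.0000, 2.0000)
after link 2: o_2 = (0.0000, -3.7321, 1.0000)
after link 3: o_3 = (-2.0000, -6.7321, -0.7321)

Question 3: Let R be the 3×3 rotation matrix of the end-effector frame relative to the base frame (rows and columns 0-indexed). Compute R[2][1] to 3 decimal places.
End-effector y-axis (col 1 of R) = (0.0000,0.5000,-0.8660)
R[2][1] = -0.8660

-0.866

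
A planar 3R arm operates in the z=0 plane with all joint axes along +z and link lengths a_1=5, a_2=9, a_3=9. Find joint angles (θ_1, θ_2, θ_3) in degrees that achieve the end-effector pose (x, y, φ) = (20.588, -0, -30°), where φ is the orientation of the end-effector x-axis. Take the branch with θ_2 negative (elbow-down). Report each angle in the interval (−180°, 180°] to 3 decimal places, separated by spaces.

wrist centre = target − a_3·(cos φ, sin φ) = (12.7938, 4.5000)
cos θ_2 = (183.9306−5²−9²)/(2·5·9) = 0.8659; θ_2 = -30.0149° (elbow-down)
β = atan2(4.5000,12.7938) = 19.3785°; ψ = atan2(-4.5020,12.7931) = -19.3876°
θ_1 = β − ψ = 38.7661°
θ_3 = φ − θ_1 − θ_2 = -38.7512° (wrapped to (-180°,180°])

38.766 -30.015 -38.751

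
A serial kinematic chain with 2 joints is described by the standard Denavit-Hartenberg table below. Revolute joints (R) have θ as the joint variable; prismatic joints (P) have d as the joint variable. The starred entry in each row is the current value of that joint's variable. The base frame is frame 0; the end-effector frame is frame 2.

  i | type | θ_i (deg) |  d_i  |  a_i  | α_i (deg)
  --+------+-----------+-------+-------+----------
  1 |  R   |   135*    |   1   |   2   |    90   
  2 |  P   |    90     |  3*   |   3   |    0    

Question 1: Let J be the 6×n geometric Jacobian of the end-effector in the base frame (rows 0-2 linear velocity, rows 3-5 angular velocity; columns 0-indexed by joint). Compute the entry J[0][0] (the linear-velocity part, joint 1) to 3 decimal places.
-3.536

axis z_0 = ẑ; lever o_n−o_0 = (0.7071,3.5355,4.0000)
cross product → J_v[:, 0] = (-3.5355,0.7071,0.0000)
J_ω[:, 0] = z_0
entry J[0][0] = -3.5355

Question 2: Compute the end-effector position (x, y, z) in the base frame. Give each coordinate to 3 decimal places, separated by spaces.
after link 1: o_1 = (-1.4142, 1.4142, 1.0000)
after link 2: o_2 = (0.7071, 3.5355, 4.0000)

0.707 3.536 4.000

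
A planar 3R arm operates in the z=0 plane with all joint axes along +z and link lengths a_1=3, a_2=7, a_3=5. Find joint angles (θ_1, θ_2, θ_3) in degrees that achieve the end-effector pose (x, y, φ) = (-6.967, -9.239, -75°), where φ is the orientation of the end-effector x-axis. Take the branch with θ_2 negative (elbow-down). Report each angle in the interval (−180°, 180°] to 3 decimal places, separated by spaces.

-119.987 -45.020 90.007

wrist centre = target − a_3·(cos φ, sin φ) = (-8.2611, -4.4094)
cos θ_2 = (87.6882−3²−7²)/(2·3·7) = 0.7069; θ_2 = -45.0198° (elbow-down)
β = atan2(-4.4094,-8.2611) = -151.9089°; ψ = atan2(-4.9515,7.9480) = -31.9220°
θ_1 = β − ψ = -119.9869°
θ_3 = φ − θ_1 − θ_2 = 90.0066° (wrapped to (-180°,180°])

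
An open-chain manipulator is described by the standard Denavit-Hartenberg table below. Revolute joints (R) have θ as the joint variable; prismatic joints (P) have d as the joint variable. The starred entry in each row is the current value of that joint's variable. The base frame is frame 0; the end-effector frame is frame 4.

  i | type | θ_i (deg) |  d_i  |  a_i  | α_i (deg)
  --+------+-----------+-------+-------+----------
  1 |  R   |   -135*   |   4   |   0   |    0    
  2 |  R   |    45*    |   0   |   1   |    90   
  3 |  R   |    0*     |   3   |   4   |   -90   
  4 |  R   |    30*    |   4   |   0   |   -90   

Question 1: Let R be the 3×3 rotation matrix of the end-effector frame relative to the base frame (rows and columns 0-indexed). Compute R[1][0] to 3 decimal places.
-0.866

End-effector x-axis (col 0 of R) = (0.5000,-0.8660,0.0000)
R[1][0] = -0.8660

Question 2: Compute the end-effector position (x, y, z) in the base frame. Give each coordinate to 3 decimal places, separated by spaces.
after link 1: o_1 = (0.0000, 0.0000, 4.0000)
after link 2: o_2 = (0.0000, -1.0000, 4.0000)
after link 3: o_3 = (-3.0000, -5.0000, 4.0000)
after link 4: o_4 = (-3.0000, -5.0000, 8.0000)

-3.000 -5.000 8.000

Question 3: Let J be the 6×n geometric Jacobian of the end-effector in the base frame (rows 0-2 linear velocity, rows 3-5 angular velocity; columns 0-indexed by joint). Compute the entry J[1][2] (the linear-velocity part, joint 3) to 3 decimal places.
axis z_2 = (-1.0000,0.0000,0.0000); lever o_n−o_2 = (-3.0000,-4.0000,4.0000)
cross product → J_v[:, 2] = (0.0000,4.0000,4.0000)
J_ω[:, 2] = z_2
entry J[1][2] = 4.0000

4.000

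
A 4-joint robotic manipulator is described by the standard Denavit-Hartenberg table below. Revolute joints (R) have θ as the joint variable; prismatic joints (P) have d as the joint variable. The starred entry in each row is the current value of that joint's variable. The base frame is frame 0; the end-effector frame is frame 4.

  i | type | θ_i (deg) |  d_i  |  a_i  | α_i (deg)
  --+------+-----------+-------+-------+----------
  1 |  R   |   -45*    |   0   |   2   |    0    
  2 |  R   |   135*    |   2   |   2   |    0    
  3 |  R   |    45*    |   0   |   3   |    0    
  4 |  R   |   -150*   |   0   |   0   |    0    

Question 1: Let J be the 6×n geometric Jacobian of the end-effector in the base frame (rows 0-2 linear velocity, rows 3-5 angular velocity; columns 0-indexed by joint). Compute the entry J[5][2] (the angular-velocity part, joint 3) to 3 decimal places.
1.000

axis z_2 = (0.0000,0.0000,1.0000); lever o_n−o_2 = (-2.1213,2.1213,0.0000)
cross product → J_v[:, 2] = (-2.1213,-2.1213,0.0000)
J_ω[:, 2] = z_2
entry J[5][2] = 1.0000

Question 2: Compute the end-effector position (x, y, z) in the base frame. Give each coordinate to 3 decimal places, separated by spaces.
after link 1: o_1 = (1.4142, -1.4142, 0.0000)
after link 2: o_2 = (1.4142, 0.5858, 2.0000)
after link 3: o_3 = (-0.7071, 2.7071, 2.0000)
after link 4: o_4 = (-0.7071, 2.7071, 2.0000)

-0.707 2.707 2.000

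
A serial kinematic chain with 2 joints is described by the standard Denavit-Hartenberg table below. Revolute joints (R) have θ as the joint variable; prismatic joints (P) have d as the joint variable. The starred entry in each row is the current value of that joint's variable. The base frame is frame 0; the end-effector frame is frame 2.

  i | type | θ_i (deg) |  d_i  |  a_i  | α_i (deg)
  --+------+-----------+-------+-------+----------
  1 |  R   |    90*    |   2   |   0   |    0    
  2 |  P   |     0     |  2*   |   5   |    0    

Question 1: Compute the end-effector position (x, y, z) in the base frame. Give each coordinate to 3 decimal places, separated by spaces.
after link 1: o_1 = (0.0000, 0.0000, 2.0000)
after link 2: o_2 = (0.0000, 5.0000, 4.0000)

0.000 5.000 4.000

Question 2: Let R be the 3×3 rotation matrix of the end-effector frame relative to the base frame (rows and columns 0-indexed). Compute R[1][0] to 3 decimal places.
End-effector x-axis (col 0 of R) = (0.0000,1.0000,0.0000)
R[1][0] = 1.0000

1.000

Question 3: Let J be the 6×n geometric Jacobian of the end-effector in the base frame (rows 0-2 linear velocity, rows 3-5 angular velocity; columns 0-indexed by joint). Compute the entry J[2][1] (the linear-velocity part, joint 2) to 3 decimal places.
1.000

prismatic axis z_1 = (0.0000,0.0000,1.0000)
J_v[:, 1] = z_1; J_ω[:, 1] = (0,0,0)
entry J[2][1] = 1.0000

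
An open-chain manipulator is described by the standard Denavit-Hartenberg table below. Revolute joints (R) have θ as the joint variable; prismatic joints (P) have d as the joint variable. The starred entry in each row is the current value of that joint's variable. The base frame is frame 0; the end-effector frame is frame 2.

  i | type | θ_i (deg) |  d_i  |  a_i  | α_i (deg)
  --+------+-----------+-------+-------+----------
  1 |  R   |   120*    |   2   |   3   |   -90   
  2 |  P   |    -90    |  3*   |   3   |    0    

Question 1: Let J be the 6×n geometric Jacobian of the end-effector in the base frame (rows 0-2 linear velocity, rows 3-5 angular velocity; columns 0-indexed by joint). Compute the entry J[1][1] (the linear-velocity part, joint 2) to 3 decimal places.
prismatic axis z_1 = (-0.8660,-0.5000,0.0000)
J_v[:, 1] = z_1; J_ω[:, 1] = (0,0,0)
entry J[1][1] = -0.5000

-0.500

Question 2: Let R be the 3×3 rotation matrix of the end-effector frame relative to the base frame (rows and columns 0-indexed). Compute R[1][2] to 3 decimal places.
End-effector z-axis (col 2 of R) = (-0.8660,-0.5000,0.0000)
R[1][2] = -0.5000

-0.500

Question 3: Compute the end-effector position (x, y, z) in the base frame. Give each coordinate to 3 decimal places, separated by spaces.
after link 1: o_1 = (-1.5000, 2.5981, 2.0000)
after link 2: o_2 = (-4.0981, 1.0981, 5.0000)

-4.098 1.098 5.000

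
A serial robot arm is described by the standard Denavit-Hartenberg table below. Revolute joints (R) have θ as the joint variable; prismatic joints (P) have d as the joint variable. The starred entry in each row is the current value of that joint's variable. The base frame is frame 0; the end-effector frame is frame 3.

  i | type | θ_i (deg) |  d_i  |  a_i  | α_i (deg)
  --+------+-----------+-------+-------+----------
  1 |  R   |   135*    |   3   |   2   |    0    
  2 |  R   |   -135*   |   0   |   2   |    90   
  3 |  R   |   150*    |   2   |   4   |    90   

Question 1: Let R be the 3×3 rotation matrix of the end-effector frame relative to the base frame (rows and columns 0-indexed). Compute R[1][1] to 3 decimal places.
-1.000

End-effector y-axis (col 1 of R) = (-0.0000,-1.0000,0.0000)
R[1][1] = -1.0000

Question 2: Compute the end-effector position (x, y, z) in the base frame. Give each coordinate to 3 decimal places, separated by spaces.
after link 1: o_1 = (-1.4142, 1.4142, 3.0000)
after link 2: o_2 = (0.5858, 1.4142, 3.0000)
after link 3: o_3 = (-2.8783, -0.5858, 5.0000)

-2.878 -0.586 5.000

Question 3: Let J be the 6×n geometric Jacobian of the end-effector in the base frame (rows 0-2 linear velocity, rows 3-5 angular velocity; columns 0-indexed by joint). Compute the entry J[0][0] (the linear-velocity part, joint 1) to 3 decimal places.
axis z_0 = ẑ; lever o_n−o_0 = (-2.8783,-0.5858,5.0000)
cross product → J_v[:, 0] = (0.5858,-2.8783,0.0000)
J_ω[:, 0] = z_0
entry J[0][0] = 0.5858

0.586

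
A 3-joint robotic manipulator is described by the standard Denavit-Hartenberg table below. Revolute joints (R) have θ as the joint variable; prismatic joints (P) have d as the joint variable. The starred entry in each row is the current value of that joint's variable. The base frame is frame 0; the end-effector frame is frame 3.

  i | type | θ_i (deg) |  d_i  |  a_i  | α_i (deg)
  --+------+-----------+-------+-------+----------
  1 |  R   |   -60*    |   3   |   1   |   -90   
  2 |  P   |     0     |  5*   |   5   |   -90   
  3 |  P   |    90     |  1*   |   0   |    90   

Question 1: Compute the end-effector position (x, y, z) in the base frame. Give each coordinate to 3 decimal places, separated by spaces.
after link 1: o_1 = (0.5000, -0.8660, 3.0000)
after link 2: o_2 = (7.3301, -2.6962, 3.0000)
after link 3: o_3 = (7.3301, -2.6962, 2.0000)

7.330 -2.696 2.000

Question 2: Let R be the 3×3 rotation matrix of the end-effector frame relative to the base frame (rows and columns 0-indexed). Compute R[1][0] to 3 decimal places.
End-effector x-axis (col 0 of R) = (-0.8660,-0.5000,-0.0000)
R[1][0] = -0.5000

-0.500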